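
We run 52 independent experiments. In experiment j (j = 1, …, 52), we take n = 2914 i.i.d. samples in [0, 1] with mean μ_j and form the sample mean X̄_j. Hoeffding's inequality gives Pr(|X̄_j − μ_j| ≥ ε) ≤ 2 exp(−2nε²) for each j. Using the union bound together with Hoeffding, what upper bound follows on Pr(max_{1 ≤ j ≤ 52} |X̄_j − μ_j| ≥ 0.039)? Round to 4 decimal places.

0.0147

Per-experiment Hoeffding bound: 2·exp(−2·2914·0.039²) = 2·exp(−8.86439) = 0.00028267.
Union bound over 52 events: 52·0.00028267 = 0.01470.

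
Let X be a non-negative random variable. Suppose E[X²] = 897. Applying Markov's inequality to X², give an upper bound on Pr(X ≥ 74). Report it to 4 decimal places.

Since X ≥ 0, the event {X ≥ 74} is the same as {X² ≥ 5476}.
Markov's inequality applied to X² gives Pr(X² ≥ 5476) ≤ E[X²]/5476 = 897/5476 = 0.1638.

0.1638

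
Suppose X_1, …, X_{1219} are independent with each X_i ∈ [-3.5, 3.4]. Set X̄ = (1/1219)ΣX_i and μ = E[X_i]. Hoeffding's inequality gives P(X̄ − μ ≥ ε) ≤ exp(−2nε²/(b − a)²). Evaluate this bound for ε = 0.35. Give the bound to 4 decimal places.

0.0019

Exponent: 2nε²/(b − a)² = 2·1219·0.35² / 6.9² = 6.27295.
Bound = exp(−6.27295) = 0.00189.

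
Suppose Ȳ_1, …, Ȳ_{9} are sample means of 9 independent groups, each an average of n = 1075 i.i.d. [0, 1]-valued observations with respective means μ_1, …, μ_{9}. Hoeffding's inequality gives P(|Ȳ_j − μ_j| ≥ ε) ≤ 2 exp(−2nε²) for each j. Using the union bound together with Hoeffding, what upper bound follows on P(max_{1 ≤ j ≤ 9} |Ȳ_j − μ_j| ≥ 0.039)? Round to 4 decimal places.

0.6840

Per-experiment Hoeffding bound: 2·exp(−2·1075·0.039²) = 2·exp(−3.27015) = 0.076001.
Union bound over 9 events: 9·0.076001 = 0.68401.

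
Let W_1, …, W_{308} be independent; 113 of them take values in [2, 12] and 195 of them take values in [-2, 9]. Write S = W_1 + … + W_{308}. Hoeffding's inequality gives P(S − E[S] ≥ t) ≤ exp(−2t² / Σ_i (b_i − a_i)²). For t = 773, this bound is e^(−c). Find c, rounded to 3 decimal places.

34.247

Σ(b_i − a_i)² = 113·10² + 195·11² = 34895.
c = 2t² / 34895 = 2·773² / 34895 = 34.2473.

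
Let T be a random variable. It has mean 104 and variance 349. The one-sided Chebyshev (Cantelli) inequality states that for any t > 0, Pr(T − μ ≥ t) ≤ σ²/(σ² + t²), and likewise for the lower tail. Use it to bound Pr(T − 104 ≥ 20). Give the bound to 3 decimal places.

Here σ² = 349 and t = 20, so σ² + t² = 749.
Cantelli's bound: 349/749 = 0.4660.

0.466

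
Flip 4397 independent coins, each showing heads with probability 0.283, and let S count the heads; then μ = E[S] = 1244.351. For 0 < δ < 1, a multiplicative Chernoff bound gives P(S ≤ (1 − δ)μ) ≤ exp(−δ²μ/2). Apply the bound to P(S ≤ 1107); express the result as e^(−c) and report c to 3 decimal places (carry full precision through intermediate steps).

Write 1107 = (1 − δ)μ, so δ = 1 − 1107/1244.351 = 0.1103796…
Then the exponent is δ²μ/2 = (μ − 1107)²/(2μ) = 7.580376.

7.580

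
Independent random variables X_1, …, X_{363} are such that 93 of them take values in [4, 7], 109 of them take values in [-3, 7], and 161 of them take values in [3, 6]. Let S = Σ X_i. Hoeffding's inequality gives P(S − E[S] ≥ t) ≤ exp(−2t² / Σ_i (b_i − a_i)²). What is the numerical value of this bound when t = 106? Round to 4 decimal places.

0.1819

Σ(b_i − a_i)² = 93·3² + 109·10² + 161·3² = 13186.
Exponent = 2·106² / 13186 = 1.70423.
Bound = exp(−1.70423) = 0.18191.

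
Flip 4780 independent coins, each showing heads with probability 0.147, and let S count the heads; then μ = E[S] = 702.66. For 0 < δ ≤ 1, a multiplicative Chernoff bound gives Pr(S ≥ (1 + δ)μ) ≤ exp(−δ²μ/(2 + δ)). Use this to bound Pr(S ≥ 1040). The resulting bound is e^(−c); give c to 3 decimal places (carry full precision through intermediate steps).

Write 1040 = (1 + δ)μ, so δ = 1040/702.66 − 1 = 0.4800899…
Then the exponent is δ²μ/(2 + δ) = (1040 − μ)² / (μ·(2 + δ)) = 65.301479.

65.301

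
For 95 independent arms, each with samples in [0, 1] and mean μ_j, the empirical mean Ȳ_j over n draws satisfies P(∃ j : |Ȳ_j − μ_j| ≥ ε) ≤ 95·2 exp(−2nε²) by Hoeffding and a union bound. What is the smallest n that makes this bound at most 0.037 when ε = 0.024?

Need 2·95·exp(−2nε²) ≤ 0.037, i.e. exp(−2nε²) ≤ 0.037/190.
So 2nε² ≥ ln(190/0.037) = 8.543861.
Hence n ≥ 8.543861/(2·0.024²) = 7416.546.
The smallest integer n is 7417.

7417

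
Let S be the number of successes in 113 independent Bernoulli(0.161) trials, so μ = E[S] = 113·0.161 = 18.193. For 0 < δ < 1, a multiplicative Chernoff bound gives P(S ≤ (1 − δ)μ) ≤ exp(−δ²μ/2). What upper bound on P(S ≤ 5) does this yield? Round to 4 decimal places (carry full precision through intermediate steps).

0.0084

Write 5 = (1 − δ)μ, so δ = 1 − 5/18.193 = 0.725169…
Then the exponent is δ²μ/2 = (μ − 5)²/(2μ) = 4.783577.
Bound = exp(−4.783577) = 0.00837.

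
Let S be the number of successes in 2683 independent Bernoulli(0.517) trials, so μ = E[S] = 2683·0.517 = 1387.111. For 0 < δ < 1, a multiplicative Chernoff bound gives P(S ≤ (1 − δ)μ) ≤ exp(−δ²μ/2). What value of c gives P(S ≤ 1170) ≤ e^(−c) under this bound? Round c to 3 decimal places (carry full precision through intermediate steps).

Write 1170 = (1 − δ)μ, so δ = 1 − 1170/1387.111 = 0.1565203…
Then the exponent is δ²μ/2 = (μ − 1170)²/(2μ) = 16.991137.

16.991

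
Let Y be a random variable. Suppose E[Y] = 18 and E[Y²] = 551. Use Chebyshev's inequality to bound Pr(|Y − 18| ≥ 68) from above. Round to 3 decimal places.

0.049

Var(Y) = E[Y²] − (E[Y])² = 551 − 324 = 227.
Chebyshev's inequality: Pr(|Y − μ| ≥ t) ≤ Var(Y)/t² = 227/4624 = 0.0491.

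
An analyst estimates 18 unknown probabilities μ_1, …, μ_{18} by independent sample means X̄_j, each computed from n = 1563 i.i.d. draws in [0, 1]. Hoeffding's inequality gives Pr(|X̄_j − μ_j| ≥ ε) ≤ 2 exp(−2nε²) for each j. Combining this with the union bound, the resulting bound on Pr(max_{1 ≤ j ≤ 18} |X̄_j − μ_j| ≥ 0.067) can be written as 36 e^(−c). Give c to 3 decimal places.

Union bound over the 18 events: Pr(max_{1 ≤ j ≤ 18} |X̄_j − μ_j| ≥ 0.067) ≤ 18·2·exp(−2nε²) = 36 exp(−2·1563·0.067²).
So c = 2·1563·0.067² = 14.0326.

14.033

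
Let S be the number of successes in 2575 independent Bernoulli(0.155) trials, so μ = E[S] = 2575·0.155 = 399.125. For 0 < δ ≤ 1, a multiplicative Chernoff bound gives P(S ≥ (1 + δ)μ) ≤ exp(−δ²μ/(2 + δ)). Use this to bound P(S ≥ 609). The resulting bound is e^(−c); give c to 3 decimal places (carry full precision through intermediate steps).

43.693

Write 609 = (1 + δ)μ, so δ = 609/399.125 − 1 = 0.5258378…
Then the exponent is δ²μ/(2 + δ) = (609 − μ)² / (μ·(2 + δ)) = 43.692514.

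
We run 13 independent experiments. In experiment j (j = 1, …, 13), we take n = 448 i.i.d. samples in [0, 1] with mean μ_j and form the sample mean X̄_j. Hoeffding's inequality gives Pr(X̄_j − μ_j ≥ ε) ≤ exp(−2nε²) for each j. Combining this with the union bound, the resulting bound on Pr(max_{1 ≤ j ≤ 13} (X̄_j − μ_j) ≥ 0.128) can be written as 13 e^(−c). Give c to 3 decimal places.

Union bound over the 13 events: Pr(max_{1 ≤ j ≤ 13} (X̄_j − μ_j) ≥ 0.128) ≤ 13·exp(−2nε²) = 13 exp(−2·448·0.128²).
So c = 2·448·0.128² = 14.6801.

14.680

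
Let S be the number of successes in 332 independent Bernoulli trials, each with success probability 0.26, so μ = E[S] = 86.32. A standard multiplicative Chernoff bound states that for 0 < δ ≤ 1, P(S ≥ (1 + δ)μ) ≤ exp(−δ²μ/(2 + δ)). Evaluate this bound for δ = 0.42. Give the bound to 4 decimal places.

0.0019

Exponent = δ²μ/(2 + δ) = 0.42²·86.32/2.42 = 6.2921.
Bound = exp(−6.2921) = 0.00185.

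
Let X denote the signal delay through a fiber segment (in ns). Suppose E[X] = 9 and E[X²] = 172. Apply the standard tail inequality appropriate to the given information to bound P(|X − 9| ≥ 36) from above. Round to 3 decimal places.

The first two moments determine the variance, so Chebyshev's inequality is the sharpest standard bound available.
Var(X) = E[X²] − (E[X])² = 172 − 81 = 91.
Chebyshev's inequality: P(|X − μ| ≥ t) ≤ Var(X)/t² = 91/1296 = 0.0702.

0.070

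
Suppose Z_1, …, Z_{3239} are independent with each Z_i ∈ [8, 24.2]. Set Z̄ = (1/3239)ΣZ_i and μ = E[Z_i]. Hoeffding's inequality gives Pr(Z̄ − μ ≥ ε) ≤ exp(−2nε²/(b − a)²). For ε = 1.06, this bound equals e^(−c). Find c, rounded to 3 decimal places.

27.735

c = 2nε²/(b − a)² = 2·3239·1.06² / 16.2² = 27.7346.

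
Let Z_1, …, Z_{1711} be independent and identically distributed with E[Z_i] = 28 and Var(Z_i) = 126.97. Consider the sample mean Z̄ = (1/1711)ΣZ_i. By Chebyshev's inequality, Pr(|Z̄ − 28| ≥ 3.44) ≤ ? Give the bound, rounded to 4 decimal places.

0.0063

Var(Z̄) = Var(Z_i)/n = 126.97/1711 = 0.074208.
Chebyshev: Pr(|Z̄ − 28| ≥ 3.44) ≤ Var(Z̄)/(3.44)² = 126.97/(1711·3.44²) = 0.0063.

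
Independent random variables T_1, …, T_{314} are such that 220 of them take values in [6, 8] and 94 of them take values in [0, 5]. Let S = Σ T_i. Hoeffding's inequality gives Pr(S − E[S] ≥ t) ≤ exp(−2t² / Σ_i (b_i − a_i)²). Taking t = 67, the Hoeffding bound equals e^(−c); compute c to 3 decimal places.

2.780

Σ(b_i − a_i)² = 220·2² + 94·5² = 3230.
c = 2t² / 3230 = 2·67² / 3230 = 2.7796.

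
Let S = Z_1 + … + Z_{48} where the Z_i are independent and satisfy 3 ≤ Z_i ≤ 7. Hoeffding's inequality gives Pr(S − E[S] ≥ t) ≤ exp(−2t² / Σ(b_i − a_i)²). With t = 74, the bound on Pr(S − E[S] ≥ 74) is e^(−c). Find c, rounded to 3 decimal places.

Σ(b_i − a_i)² = 48·(4)² = 768.
c = 2t²/768 = 2·74²/768 = 14.2604.

14.260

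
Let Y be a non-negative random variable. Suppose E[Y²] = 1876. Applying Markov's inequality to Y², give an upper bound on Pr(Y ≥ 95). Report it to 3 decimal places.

0.208

Since Y ≥ 0, the event {Y ≥ 95} is the same as {Y² ≥ 9025}.
Markov's inequality applied to Y² gives Pr(Y² ≥ 9025) ≤ E[Y²]/9025 = 1876/9025 = 0.2079.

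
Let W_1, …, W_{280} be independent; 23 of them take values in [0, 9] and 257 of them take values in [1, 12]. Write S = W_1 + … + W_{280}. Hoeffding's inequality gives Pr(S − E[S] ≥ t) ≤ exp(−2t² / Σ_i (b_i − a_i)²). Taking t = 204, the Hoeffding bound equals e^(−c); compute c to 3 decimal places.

Σ(b_i − a_i)² = 23·9² + 257·11² = 32960.
c = 2t² / 32960 = 2·204² / 32960 = 2.5252.

2.525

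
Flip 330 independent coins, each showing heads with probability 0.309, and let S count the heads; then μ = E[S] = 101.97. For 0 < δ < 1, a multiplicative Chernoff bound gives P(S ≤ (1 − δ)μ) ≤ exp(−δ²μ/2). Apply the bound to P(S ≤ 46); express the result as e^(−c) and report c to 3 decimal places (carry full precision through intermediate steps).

15.361

Write 46 = (1 − δ)μ, so δ = 1 − 46/101.97 = 0.5488869…
Then the exponent is δ²μ/2 = (μ − 46)²/(2μ) = 15.360601.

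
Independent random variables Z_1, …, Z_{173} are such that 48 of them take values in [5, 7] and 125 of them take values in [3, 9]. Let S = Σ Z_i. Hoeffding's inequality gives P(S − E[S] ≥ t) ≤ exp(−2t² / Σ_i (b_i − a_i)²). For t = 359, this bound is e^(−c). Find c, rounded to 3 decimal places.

54.936

Σ(b_i − a_i)² = 48·2² + 125·6² = 4692.
c = 2t² / 4692 = 2·359² / 4692 = 54.9365.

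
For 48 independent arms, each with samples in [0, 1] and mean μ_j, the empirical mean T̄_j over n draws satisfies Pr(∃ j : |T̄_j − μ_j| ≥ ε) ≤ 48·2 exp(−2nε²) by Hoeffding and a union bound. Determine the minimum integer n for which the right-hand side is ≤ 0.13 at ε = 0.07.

674

Need 2·48·exp(−2nε²) ≤ 0.13, i.e. exp(−2nε²) ≤ 0.13/96.
So 2nε² ≥ ln(96/0.13) = 6.604569.
Hence n ≥ 6.604569/(2·0.07²) = 673.936.
The smallest integer n is 674.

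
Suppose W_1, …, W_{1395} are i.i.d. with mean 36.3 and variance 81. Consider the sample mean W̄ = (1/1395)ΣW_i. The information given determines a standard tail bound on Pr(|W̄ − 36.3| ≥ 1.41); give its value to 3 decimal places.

With mean and variance of each term known, Chebyshev's inequality bounds the deviation of the sum (or sample mean).
Var(W̄) = Var(W_i)/n = 81/1395 = 0.058065.
Chebyshev: Pr(|W̄ − 36.3| ≥ 1.41) ≤ Var(W̄)/(1.41)² = 81/(1395·1.41²) = 0.0292.

0.029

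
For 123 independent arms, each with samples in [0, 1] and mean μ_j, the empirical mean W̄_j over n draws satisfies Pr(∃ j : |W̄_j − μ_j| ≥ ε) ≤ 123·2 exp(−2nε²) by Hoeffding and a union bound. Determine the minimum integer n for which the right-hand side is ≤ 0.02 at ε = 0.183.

Need 2·123·exp(−2nε²) ≤ 0.02, i.e. exp(−2nε²) ≤ 0.02/246.
So 2nε² ≥ ln(246/0.02) = 9.417355.
Hence n ≥ 9.417355/(2·0.183²) = 140.604.
The smallest integer n is 141.

141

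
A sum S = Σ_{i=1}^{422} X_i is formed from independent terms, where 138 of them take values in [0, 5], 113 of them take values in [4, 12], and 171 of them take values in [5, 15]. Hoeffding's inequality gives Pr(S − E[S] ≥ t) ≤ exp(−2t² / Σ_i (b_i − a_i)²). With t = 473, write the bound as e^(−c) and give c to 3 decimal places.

Σ(b_i − a_i)² = 138·5² + 113·8² + 171·10² = 27782.
c = 2t² / 27782 = 2·473² / 27782 = 16.1060.

16.106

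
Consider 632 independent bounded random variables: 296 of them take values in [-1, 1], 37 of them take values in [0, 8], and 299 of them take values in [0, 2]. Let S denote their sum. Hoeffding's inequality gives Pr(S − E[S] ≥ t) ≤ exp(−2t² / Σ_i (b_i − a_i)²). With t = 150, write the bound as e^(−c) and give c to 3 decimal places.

9.478

Σ(b_i − a_i)² = 296·2² + 37·8² + 299·2² = 4748.
c = 2t² / 4748 = 2·150² / 4748 = 9.4777.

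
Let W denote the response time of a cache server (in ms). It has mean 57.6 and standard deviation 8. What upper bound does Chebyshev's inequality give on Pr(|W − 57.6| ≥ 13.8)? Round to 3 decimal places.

Chebyshev: Pr(|W − μ| ≥ t) ≤ Var(W)/t².
Var(W) = σ² = 8² = 64.
Bound = 64 / 190.44 = 0.3361.

0.336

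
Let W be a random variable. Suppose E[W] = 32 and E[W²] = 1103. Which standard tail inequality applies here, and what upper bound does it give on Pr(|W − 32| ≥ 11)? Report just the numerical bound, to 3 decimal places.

0.653

The first two moments determine the variance, so Chebyshev's inequality is the sharpest standard bound available.
Var(W) = E[W²] − (E[W])² = 1103 − 1024 = 79.
Chebyshev's inequality: Pr(|W − μ| ≥ t) ≤ Var(W)/t² = 79/121 = 0.6529.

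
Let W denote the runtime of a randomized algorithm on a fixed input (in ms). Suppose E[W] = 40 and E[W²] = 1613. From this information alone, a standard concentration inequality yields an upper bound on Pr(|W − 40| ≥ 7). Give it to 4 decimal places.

0.2653

The first two moments determine the variance, so Chebyshev's inequality is the sharpest standard bound available.
Var(W) = E[W²] − (E[W])² = 1613 − 1600 = 13.
Chebyshev's inequality: Pr(|W − μ| ≥ t) ≤ Var(W)/t² = 13/49 = 0.2653.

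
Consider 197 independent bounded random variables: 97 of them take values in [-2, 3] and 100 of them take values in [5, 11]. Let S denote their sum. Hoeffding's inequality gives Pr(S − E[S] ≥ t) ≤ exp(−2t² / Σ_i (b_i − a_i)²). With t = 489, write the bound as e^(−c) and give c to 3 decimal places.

79.376

Σ(b_i − a_i)² = 97·5² + 100·6² = 6025.
c = 2t² / 6025 = 2·489² / 6025 = 79.3763.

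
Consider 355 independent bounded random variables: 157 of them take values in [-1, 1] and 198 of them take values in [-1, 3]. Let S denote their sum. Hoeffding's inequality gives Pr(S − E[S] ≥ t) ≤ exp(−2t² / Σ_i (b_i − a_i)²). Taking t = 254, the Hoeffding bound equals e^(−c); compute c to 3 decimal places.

33.992

Σ(b_i − a_i)² = 157·2² + 198·4² = 3796.
c = 2t² / 3796 = 2·254² / 3796 = 33.9916.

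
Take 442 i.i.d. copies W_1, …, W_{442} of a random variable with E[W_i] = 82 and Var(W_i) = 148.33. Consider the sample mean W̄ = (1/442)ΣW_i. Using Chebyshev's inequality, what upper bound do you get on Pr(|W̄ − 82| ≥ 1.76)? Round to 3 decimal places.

0.108

Var(W̄) = Var(W_i)/n = 148.33/442 = 0.33559.
Chebyshev: Pr(|W̄ − 82| ≥ 1.76) ≤ Var(W̄)/(1.76)² = 148.33/(442·1.76²) = 0.1083.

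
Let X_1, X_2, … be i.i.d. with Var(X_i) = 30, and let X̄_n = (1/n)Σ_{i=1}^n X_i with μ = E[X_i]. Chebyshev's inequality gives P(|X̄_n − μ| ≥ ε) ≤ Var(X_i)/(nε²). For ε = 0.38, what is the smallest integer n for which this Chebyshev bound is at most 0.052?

Require 30/(n·0.38²) ≤ 0.052, i.e. n ≥ 30/(0.052·0.38²) = 3995.312.
The smallest integer n is 3996.

3996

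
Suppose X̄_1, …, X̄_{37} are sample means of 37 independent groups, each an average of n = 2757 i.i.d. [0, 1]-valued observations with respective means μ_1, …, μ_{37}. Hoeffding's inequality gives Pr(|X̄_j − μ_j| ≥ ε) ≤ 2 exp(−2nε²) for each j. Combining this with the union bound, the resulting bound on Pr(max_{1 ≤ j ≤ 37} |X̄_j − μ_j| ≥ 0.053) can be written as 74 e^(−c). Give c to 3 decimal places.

15.489

Union bound over the 37 events: Pr(max_{1 ≤ j ≤ 37} |X̄_j − μ_j| ≥ 0.053) ≤ 37·2·exp(−2nε²) = 74 exp(−2·2757·0.053²).
So c = 2·2757·0.053² = 15.4888.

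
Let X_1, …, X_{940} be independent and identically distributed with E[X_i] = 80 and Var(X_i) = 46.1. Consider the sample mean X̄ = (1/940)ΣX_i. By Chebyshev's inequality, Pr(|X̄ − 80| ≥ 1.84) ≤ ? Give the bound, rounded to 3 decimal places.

0.014

Var(X̄) = Var(X_i)/n = 46.1/940 = 0.049043.
Chebyshev: Pr(|X̄ − 80| ≥ 1.84) ≤ Var(X̄)/(1.84)² = 46.1/(940·1.84²) = 0.0145.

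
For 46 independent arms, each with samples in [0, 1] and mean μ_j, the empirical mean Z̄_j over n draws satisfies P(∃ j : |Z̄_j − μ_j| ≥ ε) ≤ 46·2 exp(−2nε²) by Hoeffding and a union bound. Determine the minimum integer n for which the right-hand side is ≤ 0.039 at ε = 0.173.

130

Need 2·46·exp(−2nε²) ≤ 0.039, i.e. exp(−2nε²) ≤ 0.039/92.
So 2nε² ≥ ln(92/0.039) = 7.765982.
Hence n ≥ 7.765982/(2·0.173²) = 129.740.
The smallest integer n is 130.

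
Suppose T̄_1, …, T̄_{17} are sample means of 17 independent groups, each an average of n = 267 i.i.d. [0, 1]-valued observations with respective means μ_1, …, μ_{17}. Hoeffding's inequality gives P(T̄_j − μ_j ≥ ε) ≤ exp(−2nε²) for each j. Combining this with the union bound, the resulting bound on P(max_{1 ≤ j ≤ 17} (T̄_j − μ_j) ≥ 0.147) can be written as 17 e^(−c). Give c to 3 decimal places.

11.539

Union bound over the 17 events: P(max_{1 ≤ j ≤ 17} (T̄_j − μ_j) ≥ 0.147) ≤ 17·exp(−2nε²) = 17 exp(−2·267·0.147²).
So c = 2·267·0.147² = 11.5392.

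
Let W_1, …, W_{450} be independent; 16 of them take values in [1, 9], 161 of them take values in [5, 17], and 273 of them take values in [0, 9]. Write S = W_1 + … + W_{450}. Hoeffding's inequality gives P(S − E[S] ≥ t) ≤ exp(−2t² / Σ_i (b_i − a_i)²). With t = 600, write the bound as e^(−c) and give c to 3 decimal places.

Σ(b_i − a_i)² = 16·8² + 161·12² + 273·9² = 46321.
c = 2t² / 46321 = 2·600² / 46321 = 15.5437.

15.544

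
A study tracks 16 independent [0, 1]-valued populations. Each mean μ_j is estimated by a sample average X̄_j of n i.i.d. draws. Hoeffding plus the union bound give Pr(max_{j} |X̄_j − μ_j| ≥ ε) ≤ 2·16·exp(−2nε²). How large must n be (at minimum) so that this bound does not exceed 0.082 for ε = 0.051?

Need 2·16·exp(−2nε²) ≤ 0.082, i.e. exp(−2nε²) ≤ 0.082/32.
So 2nε² ≥ ln(32/0.082) = 5.966772.
Hence n ≥ 5.966772/(2·0.051²) = 1147.015.
The smallest integer n is 1148.

1148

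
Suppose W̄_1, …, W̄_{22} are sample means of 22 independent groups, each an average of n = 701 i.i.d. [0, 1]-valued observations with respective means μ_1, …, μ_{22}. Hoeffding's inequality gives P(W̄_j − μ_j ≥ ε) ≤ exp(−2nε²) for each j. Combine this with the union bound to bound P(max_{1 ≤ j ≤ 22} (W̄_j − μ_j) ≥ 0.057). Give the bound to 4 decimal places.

Per-experiment Hoeffding bound: exp(−2·701·0.057²) = exp(−4.55510) = 0.010513.
Union bound over 22 events: 22·0.010513 = 0.23130.

0.2313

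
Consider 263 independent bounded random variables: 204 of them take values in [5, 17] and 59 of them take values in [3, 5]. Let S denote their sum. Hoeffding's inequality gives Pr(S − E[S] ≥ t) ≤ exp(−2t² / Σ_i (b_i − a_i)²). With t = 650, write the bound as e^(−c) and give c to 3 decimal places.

Σ(b_i − a_i)² = 204·12² + 59·2² = 29612.
c = 2t² / 29612 = 2·650² / 29612 = 28.5357.

28.536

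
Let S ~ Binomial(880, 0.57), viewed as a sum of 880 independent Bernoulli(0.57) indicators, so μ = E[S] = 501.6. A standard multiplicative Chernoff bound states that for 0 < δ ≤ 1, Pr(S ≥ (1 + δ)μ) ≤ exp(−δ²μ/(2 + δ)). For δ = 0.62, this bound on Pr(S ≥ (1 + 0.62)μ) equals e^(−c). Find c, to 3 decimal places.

73.594

c = δ²μ/(2 + δ) = 0.62²·501.6/(2 + 0.62) = 73.5935.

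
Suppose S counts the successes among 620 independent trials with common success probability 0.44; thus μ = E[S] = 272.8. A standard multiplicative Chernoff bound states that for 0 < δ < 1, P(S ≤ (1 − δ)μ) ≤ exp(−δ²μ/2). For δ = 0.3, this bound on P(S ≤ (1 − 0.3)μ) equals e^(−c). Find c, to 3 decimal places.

c = δ²μ/2 = 0.3²·272.8/2 = 12.2760.

12.276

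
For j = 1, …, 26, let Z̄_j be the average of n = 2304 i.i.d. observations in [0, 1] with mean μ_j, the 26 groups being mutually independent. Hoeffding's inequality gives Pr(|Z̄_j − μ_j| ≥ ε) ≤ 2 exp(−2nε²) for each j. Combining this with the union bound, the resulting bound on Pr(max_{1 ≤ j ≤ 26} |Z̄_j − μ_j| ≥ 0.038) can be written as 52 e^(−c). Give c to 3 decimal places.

6.654

Union bound over the 26 events: Pr(max_{1 ≤ j ≤ 26} |Z̄_j − μ_j| ≥ 0.038) ≤ 26·2·exp(−2nε²) = 52 exp(−2·2304·0.038²).
So c = 2·2304·0.038² = 6.6540.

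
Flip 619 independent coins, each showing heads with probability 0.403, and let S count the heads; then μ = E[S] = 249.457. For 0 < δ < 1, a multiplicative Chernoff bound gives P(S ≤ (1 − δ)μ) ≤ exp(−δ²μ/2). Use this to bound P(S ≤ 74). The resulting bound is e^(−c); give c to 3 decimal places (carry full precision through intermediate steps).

61.704

Write 74 = (1 − δ)μ, so δ = 1 − 74/249.457 = 0.7033557…
Then the exponent is δ²μ/2 = (μ − 74)²/(2μ) = 61.704340.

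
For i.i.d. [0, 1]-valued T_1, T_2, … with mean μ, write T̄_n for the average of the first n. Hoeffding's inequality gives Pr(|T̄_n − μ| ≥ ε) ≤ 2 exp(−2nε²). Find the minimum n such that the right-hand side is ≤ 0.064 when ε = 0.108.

148

Require 2·exp(−2nε²) ≤ 0.064, i.e. 2nε² ≥ ln(2/0.064) = 3.442019.
So n ≥ 3.442019 / (2·0.108²) = 147.549.
The smallest integer n is 148.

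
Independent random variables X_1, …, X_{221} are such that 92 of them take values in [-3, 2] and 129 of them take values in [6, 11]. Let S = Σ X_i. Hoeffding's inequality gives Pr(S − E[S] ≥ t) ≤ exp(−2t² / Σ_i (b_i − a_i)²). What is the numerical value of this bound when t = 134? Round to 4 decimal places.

0.0015

Σ(b_i − a_i)² = 92·5² + 129·5² = 5525.
Exponent = 2·134² / 5525 = 6.49991.
Bound = exp(−6.49991) = 0.00150.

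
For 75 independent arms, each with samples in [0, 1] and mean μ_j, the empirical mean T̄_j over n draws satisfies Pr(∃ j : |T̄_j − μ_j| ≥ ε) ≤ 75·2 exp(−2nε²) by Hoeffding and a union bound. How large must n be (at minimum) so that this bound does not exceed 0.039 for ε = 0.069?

Need 2·75·exp(−2nε²) ≤ 0.039, i.e. exp(−2nε²) ≤ 0.039/150.
So 2nε² ≥ ln(150/0.039) = 8.254829.
Hence n ≥ 8.254829/(2·0.069²) = 866.922.
The smallest integer n is 867.

867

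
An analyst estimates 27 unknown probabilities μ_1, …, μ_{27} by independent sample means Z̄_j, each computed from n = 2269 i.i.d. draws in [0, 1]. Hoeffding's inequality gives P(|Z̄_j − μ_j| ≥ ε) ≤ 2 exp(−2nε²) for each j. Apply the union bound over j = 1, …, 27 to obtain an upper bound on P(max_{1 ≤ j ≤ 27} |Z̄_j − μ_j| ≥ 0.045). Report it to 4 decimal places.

Per-experiment Hoeffding bound: 2·exp(−2·2269·0.045²) = 2·exp(−9.18945) = 0.00020422.
Union bound over 27 events: 27·0.00020422 = 0.00551.

0.0055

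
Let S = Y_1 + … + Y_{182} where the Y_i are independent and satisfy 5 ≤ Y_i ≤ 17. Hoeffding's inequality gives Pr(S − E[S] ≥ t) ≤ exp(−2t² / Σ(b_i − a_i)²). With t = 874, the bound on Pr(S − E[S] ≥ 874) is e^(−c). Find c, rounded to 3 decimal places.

Σ(b_i − a_i)² = 182·(12)² = 26208.
c = 2t²/26208 = 2·874²/26208 = 58.2933.

58.293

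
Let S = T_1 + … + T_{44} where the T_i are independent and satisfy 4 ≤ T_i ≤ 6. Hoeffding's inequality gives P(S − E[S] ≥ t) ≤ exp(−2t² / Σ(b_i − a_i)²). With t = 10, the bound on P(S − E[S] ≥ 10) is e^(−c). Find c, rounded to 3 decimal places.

1.136

Σ(b_i − a_i)² = 44·(2)² = 176.
c = 2t²/176 = 2·10²/176 = 1.1364.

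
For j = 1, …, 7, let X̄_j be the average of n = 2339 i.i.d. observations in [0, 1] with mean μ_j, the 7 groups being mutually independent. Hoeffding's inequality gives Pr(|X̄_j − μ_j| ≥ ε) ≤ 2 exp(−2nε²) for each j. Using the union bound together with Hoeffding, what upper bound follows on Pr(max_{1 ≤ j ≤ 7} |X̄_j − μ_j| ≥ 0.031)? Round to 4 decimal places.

Per-experiment Hoeffding bound: 2·exp(−2·2339·0.031²) = 2·exp(−4.49556) = 0.022317.
Union bound over 7 events: 7·0.022317 = 0.15622.

0.1562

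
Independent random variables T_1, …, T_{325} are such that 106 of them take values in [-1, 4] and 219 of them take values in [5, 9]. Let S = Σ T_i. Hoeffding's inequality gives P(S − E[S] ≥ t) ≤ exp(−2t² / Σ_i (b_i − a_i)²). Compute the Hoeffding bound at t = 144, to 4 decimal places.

Σ(b_i − a_i)² = 106·5² + 219·4² = 6154.
Exponent = 2·144² / 6154 = 6.73903.
Bound = exp(−6.73903) = 0.00118.

0.0012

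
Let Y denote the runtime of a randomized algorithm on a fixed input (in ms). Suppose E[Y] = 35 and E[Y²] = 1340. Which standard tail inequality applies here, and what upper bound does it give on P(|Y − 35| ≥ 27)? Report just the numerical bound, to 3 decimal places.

The first two moments determine the variance, so Chebyshev's inequality is the sharpest standard bound available.
Var(Y) = E[Y²] − (E[Y])² = 1340 − 1225 = 115.
Chebyshev's inequality: P(|Y − μ| ≥ t) ≤ Var(Y)/t² = 115/729 = 0.1578.

0.158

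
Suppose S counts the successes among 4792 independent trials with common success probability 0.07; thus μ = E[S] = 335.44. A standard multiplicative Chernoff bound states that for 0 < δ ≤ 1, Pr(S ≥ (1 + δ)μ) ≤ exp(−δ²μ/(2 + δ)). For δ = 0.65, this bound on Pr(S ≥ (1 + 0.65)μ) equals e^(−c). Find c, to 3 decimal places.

53.481

c = δ²μ/(2 + δ) = 0.65²·335.44/(2 + 0.65) = 53.4805.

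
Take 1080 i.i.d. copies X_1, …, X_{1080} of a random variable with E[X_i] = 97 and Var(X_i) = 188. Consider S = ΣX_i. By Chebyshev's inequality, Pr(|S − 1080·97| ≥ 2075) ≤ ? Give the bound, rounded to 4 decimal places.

Var(S) = n·Var(X_i) = 1080·188 = 203040.
Chebyshev: Pr(|S − 1080·97| ≥ 2075) ≤ Var(S)/2075² = 203040/4305625 = 0.0472.

0.0472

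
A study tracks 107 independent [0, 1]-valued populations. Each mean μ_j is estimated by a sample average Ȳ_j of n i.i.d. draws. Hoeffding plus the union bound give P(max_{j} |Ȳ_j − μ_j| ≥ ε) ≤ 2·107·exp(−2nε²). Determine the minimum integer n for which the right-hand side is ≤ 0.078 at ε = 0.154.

167

Need 2·107·exp(−2nε²) ≤ 0.078, i.e. exp(−2nε²) ≤ 0.078/214.
So 2nε² ≥ ln(214/0.078) = 7.917022.
Hence n ≥ 7.917022/(2·0.154²) = 166.913.
The smallest integer n is 167.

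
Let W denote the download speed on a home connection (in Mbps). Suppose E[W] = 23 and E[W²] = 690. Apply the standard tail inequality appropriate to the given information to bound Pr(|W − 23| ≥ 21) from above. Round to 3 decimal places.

0.365

The first two moments determine the variance, so Chebyshev's inequality is the sharpest standard bound available.
Var(W) = E[W²] − (E[W])² = 690 − 529 = 161.
Chebyshev's inequality: Pr(|W − μ| ≥ t) ≤ Var(W)/t² = 161/441 = 0.3651.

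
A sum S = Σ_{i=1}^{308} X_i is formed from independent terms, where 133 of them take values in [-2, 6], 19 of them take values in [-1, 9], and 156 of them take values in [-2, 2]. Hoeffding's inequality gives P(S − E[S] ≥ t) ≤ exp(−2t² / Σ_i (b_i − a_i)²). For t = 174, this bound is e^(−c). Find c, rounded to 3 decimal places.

4.691

Σ(b_i − a_i)² = 133·8² + 19·10² + 156·4² = 12908.
c = 2t² / 12908 = 2·174² / 12908 = 4.6910.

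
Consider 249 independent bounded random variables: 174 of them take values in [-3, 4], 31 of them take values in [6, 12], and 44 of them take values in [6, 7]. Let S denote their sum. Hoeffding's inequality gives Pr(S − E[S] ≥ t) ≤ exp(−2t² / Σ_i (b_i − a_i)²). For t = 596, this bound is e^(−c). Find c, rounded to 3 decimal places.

73.346

Σ(b_i − a_i)² = 174·7² + 31·6² + 44·1² = 9686.
c = 2t² / 9686 = 2·596² / 9686 = 73.3463.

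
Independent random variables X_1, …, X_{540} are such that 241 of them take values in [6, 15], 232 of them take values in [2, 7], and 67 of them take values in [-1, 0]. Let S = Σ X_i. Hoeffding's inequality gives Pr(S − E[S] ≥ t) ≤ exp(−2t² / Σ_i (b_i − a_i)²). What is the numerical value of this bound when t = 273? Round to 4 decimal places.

0.0028

Σ(b_i − a_i)² = 241·9² + 232·5² + 67·1² = 25388.
Exponent = 2·273² / 25388 = 5.87120.
Bound = exp(−5.87120) = 0.00282.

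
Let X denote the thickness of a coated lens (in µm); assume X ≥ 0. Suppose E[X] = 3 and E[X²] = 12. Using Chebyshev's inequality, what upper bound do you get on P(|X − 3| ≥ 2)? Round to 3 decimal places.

0.750

Var(X) = E[X²] − (E[X])² = 12 − 9 = 3.
Chebyshev's inequality: P(|X − μ| ≥ t) ≤ Var(X)/t² = 3/4 = 0.7500.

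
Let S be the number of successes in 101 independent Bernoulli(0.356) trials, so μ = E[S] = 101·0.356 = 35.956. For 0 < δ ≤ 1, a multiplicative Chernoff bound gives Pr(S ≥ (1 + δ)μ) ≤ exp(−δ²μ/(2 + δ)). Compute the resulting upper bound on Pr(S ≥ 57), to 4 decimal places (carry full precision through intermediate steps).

Write 57 = (1 + δ)μ, so δ = 57/35.956 − 1 = 0.5852709…
Then the exponent is δ²μ/(2 + δ) = (57 − μ)² / (μ·(2 + δ)) = 4.764081.
Bound = exp(−4.764081) = 0.00853.

0.0085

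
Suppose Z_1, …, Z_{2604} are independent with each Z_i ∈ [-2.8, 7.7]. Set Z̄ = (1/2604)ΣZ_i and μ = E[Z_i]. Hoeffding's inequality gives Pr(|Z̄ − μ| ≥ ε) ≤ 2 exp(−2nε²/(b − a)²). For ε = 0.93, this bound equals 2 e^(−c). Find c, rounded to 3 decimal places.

c = 2nε²/(b − a)² = 2·2604·0.93² / 10.5² = 40.8562.

40.856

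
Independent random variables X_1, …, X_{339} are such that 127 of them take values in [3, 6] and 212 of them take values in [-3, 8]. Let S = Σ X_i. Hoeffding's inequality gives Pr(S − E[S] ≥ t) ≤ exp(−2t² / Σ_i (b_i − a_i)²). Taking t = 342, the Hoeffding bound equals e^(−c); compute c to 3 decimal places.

8.730

Σ(b_i − a_i)² = 127·3² + 212·11² = 26795.
c = 2t² / 26795 = 2·342² / 26795 = 8.7303.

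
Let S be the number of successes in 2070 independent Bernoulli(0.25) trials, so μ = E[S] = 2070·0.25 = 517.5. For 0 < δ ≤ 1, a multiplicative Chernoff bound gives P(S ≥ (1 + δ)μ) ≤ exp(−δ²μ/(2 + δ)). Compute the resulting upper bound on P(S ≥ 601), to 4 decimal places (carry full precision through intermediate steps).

Write 601 = (1 + δ)μ, so δ = 601/517.5 − 1 = 0.1613527…
Then the exponent is δ²μ/(2 + δ) = (601 − μ)² / (μ·(2 + δ)) = 6.233572.
Bound = exp(−6.233572) = 0.00196.

0.0020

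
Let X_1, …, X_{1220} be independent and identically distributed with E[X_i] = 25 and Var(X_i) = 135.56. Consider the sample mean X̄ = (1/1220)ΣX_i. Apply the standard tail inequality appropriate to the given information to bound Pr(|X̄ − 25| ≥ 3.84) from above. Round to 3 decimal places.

0.008

With mean and variance of each term known, Chebyshev's inequality bounds the deviation of the sum (or sample mean).
Var(X̄) = Var(X_i)/n = 135.56/1220 = 0.11111.
Chebyshev: Pr(|X̄ − 25| ≥ 3.84) ≤ Var(X̄)/(3.84)² = 135.56/(1220·3.84²) = 0.0075.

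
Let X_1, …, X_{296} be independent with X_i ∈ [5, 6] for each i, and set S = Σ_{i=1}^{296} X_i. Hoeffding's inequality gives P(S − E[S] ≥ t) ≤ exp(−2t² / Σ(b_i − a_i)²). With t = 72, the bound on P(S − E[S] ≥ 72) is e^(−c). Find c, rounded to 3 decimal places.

35.027

Σ(b_i − a_i)² = 296·(1)² = 296.
c = 2t²/296 = 2·72²/296 = 35.0270.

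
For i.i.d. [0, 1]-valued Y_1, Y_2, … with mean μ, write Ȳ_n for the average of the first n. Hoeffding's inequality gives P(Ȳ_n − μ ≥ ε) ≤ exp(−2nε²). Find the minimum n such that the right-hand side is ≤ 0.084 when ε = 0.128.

76

Require exp(−2nε²) ≤ 0.084, i.e. 2nε² ≥ ln(1/0.084) = 2.476938.
So n ≥ 2.476938 / (2·0.128²) = 75.590.
The smallest integer n is 76.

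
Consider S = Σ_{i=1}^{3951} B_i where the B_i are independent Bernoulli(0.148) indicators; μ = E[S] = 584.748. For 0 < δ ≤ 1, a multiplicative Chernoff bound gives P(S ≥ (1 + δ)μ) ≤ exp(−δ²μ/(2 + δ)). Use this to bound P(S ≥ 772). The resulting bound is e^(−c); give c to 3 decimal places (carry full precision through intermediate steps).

25.844

Write 772 = (1 + δ)μ, so δ = 772/584.748 − 1 = 0.3202268…
Then the exponent is δ²μ/(2 + δ) = (772 − μ)² / (μ·(2 + δ)) = 25.843643.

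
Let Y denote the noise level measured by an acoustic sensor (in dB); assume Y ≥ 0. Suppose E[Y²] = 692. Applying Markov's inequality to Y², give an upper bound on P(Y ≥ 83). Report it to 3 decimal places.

0.100

Since Y ≥ 0, the event {Y ≥ 83} is the same as {Y² ≥ 6889}.
Markov's inequality applied to Y² gives P(Y² ≥ 6889) ≤ E[Y²]/6889 = 692/6889 = 0.1004.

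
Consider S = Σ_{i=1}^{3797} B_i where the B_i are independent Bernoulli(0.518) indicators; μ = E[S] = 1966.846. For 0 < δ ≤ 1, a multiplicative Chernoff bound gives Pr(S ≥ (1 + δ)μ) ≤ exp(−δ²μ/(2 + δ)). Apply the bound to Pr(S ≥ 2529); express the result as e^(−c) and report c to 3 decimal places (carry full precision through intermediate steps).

70.291

Write 2529 = (1 + δ)μ, so δ = 2529/1966.846 − 1 = 0.285815…
Then the exponent is δ²μ/(2 + δ) = (2529 − μ)² / (μ·(2 + δ)) = 70.290913.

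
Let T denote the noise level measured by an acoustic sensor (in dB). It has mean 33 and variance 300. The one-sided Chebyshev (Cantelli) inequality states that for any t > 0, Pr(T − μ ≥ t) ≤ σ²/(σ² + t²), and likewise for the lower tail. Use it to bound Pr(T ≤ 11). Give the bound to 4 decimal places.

Here σ² = 300 and t = 22, so σ² + t² = 784.
Cantelli's bound: 300/784 = 0.3827.

0.3827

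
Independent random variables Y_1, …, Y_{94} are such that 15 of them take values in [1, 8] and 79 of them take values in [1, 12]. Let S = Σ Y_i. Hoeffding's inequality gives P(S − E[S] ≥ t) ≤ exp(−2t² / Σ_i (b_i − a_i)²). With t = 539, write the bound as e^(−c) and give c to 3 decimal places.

Σ(b_i − a_i)² = 15·7² + 79·11² = 10294.
c = 2t² / 10294 = 2·539² / 10294 = 56.4447.

56.445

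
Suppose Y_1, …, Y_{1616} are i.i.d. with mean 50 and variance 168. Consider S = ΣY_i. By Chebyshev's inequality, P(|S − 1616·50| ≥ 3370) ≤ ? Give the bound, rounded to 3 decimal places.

Var(S) = n·Var(Y_i) = 1616·168 = 271488.
Chebyshev: P(|S − 1616·50| ≥ 3370) ≤ Var(S)/3370² = 271488/11356900 = 0.0239.

0.024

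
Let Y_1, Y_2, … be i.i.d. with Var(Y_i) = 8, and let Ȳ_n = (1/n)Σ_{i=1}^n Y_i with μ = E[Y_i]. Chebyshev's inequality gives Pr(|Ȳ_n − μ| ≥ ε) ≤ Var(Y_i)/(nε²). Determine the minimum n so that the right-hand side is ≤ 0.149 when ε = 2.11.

13

Require 8/(n·2.11²) ≤ 0.149, i.e. n ≥ 8/(0.149·2.11²) = 12.060.
The smallest integer n is 13.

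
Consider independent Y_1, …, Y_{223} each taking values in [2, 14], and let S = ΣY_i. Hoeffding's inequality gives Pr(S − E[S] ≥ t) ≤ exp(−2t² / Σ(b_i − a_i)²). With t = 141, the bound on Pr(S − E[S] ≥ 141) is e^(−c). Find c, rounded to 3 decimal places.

1.238

Σ(b_i − a_i)² = 223·(12)² = 32112.
c = 2t²/32112 = 2·141²/32112 = 1.2382.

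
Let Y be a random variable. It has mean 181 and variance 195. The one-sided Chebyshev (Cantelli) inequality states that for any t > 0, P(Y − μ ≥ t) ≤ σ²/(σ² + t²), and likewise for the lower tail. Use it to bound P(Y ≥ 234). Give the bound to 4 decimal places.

Here σ² = 195 and t = 53, so σ² + t² = 3004.
Cantelli's bound: 195/3004 = 0.0649.

0.0649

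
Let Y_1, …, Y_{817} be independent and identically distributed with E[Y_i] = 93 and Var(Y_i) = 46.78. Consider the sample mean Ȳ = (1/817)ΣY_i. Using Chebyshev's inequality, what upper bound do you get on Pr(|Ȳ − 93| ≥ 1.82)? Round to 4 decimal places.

0.0173

Var(Ȳ) = Var(Y_i)/n = 46.78/817 = 0.057258.
Chebyshev: Pr(|Ȳ − 93| ≥ 1.82) ≤ Var(Ȳ)/(1.82)² = 46.78/(817·1.82²) = 0.0173.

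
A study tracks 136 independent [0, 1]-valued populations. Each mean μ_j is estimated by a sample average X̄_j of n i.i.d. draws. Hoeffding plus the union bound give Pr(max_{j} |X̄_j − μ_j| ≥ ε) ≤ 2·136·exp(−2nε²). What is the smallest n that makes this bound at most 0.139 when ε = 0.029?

Need 2·136·exp(−2nε²) ≤ 0.139, i.e. exp(−2nε²) ≤ 0.139/272.
So 2nε² ≥ ln(272/0.139) = 7.579083.
Hence n ≥ 7.579083/(2·0.029²) = 4505.995.
The smallest integer n is 4506.

4506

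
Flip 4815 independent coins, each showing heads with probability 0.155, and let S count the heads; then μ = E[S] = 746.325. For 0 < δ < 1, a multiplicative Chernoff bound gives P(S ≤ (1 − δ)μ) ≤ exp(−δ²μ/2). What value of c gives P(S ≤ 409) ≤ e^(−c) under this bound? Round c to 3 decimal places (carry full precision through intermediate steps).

76.232

Write 409 = (1 − δ)μ, so δ = 1 − 409/746.325 = 0.4519814…
Then the exponent is δ²μ/2 = (μ − 409)²/(2μ) = 76.232309.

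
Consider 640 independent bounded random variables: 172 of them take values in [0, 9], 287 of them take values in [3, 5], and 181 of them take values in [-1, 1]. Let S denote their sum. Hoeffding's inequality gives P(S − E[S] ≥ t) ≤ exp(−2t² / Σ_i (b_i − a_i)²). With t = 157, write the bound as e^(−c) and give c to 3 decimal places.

3.119

Σ(b_i − a_i)² = 172·9² + 287·2² + 181·2² = 15804.
c = 2t² / 15804 = 2·157² / 15804 = 3.1193.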